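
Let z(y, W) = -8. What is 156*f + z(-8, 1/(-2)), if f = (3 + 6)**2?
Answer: 12628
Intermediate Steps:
f = 81 (f = 9**2 = 81)
156*f + z(-8, 1/(-2)) = 156*81 - 8 = 12636 - 8 = 12628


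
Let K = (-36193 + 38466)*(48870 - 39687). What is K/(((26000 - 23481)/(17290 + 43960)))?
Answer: 1278468738750/2519 ≈ 5.0753e+8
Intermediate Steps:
K = 20872959 (K = 2273*9183 = 20872959)
K/(((26000 - 23481)/(17290 + 43960))) = 20872959/(((26000 - 23481)/(17290 + 43960))) = 20872959/((2519/61250)) = 20872959/((2519*(1/61250))) = 20872959/(2519/61250) = 20872959*(61250/2519) = 1278468738750/2519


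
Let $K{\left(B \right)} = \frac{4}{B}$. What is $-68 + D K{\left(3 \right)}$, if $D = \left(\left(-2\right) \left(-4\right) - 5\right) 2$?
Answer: $-60$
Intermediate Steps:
$D = 6$ ($D = \left(8 - 5\right) 2 = 3 \cdot 2 = 6$)
$-68 + D K{\left(3 \right)} = -68 + 6 \cdot \frac{4}{3} = -68 + 8 = -60$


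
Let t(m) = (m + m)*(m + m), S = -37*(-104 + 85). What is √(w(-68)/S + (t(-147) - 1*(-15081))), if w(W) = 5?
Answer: 2*√12542654642/703 ≈ 318.62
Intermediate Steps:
S = 703 (S = -37*(-19) = 703)
t(m) = 4*m² (t(m) = (2*m)*(2*m) = 4*m²)
√(w(-68)/S + (t(-147) - 1*(-15081))) = √(5/703 + (4*(-147)² - 1*(-15081))) = √(5*(1/703) + (4*21609 + 15081)) = √(5/703 + (86436 + 15081)) = √(5/703 + 101517) = √(71366456/703) = 2*√12542654642/703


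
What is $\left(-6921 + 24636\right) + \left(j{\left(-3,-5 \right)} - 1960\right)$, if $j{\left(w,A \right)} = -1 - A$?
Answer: $15759$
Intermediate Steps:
$\left(-6921 + 24636\right) + \left(j{\left(-3,-5 \right)} - 1960\right) = \left(-6921 + 24636\right) - 1956 = 17715 + \left(\left(-1 + 5\right) - 1960\right) = 17715 + \left(4 - 1960\right) = 17715 - 1956 = 15759$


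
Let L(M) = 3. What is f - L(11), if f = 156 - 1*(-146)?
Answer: 299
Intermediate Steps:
f = 302 (f = 156 + 146 = 302)
f - L(11) = 302 - 1*3 = 302 - 3 = 299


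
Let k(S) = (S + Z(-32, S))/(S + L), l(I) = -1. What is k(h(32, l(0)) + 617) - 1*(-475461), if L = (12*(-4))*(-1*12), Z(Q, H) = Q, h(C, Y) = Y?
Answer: 70843762/149 ≈ 4.7546e+5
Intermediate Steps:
L = 576 (L = -48*(-12) = 576)
k(S) = (-32 + S)/(576 + S) (k(S) = (S - 32)/(S + 576) = (-32 + S)/(576 + S))
k(h(32, l(0)) + 617) - 1*(-475461) = (-32 + (-1 + 617))/(576 + (-1 + 617)) - 1*(-475461) = (-32 + 616)/(576 + 616) + 475461 = 584/1192 + 475461 = (1/1192)*584 + 475461 = 73/149 + 475461 = 70843762/149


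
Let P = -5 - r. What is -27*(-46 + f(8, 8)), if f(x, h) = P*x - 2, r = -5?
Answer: 1296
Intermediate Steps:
P = 0 (P = -5 - 1*(-5) = -5 + 5 = 0)
f(x, h) = -2 (f(x, h) = 0*x - 2 = 0 - 2 = -2)
-27*(-46 + f(8, 8)) = -27*(-46 - 2) = -27*(-48) = 1296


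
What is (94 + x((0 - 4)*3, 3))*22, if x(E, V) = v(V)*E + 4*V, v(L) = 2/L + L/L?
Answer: 1892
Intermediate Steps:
v(L) = 1 + 2/L (v(L) = 2/L + 1 = 1 + 2/L)
x(E, V) = 4*V + E*(2 + V)/V (x(E, V) = ((2 + V)/V)*E + 4*V = E*(2 + V)/V + 4*V = 4*V + E*(2 + V)/V)
(94 + x((0 - 4)*3, 3))*22 = (94 + ((0 - 4)*3 + 4*3 + 2*((0 - 4)*3)/3))*22 = (94 + (-4*3 + 12 + 2*(-4*3)*(1/3)))*22 = (94 + (-12 + 12 + 2*(-12)*(1/3)))*22 = (94 + (-12 + 12 - 8))*22 = (94 - 8)*22 = 86*22 = 1892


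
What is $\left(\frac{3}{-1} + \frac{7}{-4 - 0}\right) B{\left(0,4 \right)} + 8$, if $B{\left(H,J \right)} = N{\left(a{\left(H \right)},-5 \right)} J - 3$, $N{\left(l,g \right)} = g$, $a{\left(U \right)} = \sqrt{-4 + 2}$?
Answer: $\frac{469}{4} \approx 117.25$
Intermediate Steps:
$a{\left(U \right)} = i \sqrt{2}$ ($a{\left(U \right)} = \sqrt{-2} = i \sqrt{2}$)
$B{\left(H,J \right)} = -3 - 5 J$ ($B{\left(H,J \right)} = - 5 J - 3 = -3 - 5 J$)
$\left(\frac{3}{-1} + \frac{7}{-4 - 0}\right) B{\left(0,4 \right)} + 8 = \left(\frac{3}{-1} + \frac{7}{-4 - 0}\right) \left(-3 - 20\right) + 8 = \left(3 \left(-1\right) + \frac{7}{-4 + 0}\right) \left(-3 - 20\right) + 8 = \left(-3 + \frac{7}{-4}\right) \left(-23\right) + 8 = \left(-3 + 7 \left(- \frac{1}{4}\right)\right) \left(-23\right) + 8 = \left(-3 - \frac{7}{4}\right) \left(-23\right) + 8 = \left(- \frac{19}{4}\right) \left(-23\right) + 8 = \frac{437}{4} + 8 = \frac{469}{4}$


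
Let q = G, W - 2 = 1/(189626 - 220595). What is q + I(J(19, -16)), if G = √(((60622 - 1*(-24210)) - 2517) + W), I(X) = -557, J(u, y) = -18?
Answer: -557 + 2*√2193013966713/10323 ≈ -270.09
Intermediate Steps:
W = 61937/30969 (W = 2 + 1/(189626 - 220595) = 2 + 1/(-30969) = 2 - 1/30969 = 61937/30969 ≈ 2.0000)
G = 2*√2193013966713/10323 (G = √(((60622 - 1*(-24210)) - 2517) + 61937/30969) = √(((60622 + 24210) - 2517) + 61937/30969) = √((84832 - 2517) + 61937/30969) = √(82315 + 61937/30969) = √(2549275172/30969) = 2*√2193013966713/10323 ≈ 286.91)
q = 2*√2193013966713/10323 ≈ 286.91
q + I(J(19, -16)) = 2*√2193013966713/10323 - 557 = -557 + 2*√2193013966713/10323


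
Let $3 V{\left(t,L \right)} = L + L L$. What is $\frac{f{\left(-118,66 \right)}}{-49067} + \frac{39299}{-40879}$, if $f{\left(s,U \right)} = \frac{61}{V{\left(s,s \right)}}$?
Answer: $- \frac{8873965613485}{9230737127586} \approx -0.96135$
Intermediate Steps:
$V{\left(t,L \right)} = \frac{L}{3} + \frac{L^{2}}{3}$ ($V{\left(t,L \right)} = \frac{L + L L}{3} = \frac{L + L^{2}}{3} = \frac{L}{3} + \frac{L^{2}}{3}$)
$f{\left(s,U \right)} = \frac{183}{s \left(1 + s\right)}$ ($f{\left(s,U \right)} = \frac{61}{\frac{1}{3} s \left(1 + s\right)} = 61 \frac{3}{s \left(1 + s\right)} = \frac{183}{s \left(1 + s\right)}$)
$\frac{f{\left(-118,66 \right)}}{-49067} + \frac{39299}{-40879} = \frac{183 \frac{1}{-118} \frac{1}{1 - 118}}{-49067} + \frac{39299}{-40879} = 183 \left(- \frac{1}{118}\right) \frac{1}{-117} \left(- \frac{1}{49067}\right) + 39299 \left(- \frac{1}{40879}\right) = 183 \left(- \frac{1}{118}\right) \left(- \frac{1}{117}\right) \left(- \frac{1}{49067}\right) - \frac{39299}{40879} = \frac{61}{4602} \left(- \frac{1}{49067}\right) - \frac{39299}{40879} = - \frac{61}{225806334} - \frac{39299}{40879} = - \frac{8873965613485}{9230737127586}$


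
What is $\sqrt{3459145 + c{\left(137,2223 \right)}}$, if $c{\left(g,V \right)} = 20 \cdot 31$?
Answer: $\sqrt{3459765} \approx 1860.0$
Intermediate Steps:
$c{\left(g,V \right)} = 620$
$\sqrt{3459145 + c{\left(137,2223 \right)}} = \sqrt{3459145 + 620} = \sqrt{3459765}$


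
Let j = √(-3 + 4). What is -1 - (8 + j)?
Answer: -10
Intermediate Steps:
j = 1 (j = √1 = 1)
-1 - (8 + j) = -1 - (8 + 1) = -1 - 1*9 = -1 - 9 = -10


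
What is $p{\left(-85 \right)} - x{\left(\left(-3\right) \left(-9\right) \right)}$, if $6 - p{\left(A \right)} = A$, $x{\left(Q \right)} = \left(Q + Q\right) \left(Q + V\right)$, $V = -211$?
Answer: $10027$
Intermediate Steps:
$x{\left(Q \right)} = 2 Q \left(-211 + Q\right)$ ($x{\left(Q \right)} = \left(Q + Q\right) \left(Q - 211\right) = 2 Q \left(-211 + Q\right)$)
$p{\left(A \right)} = 6 - A$
$p{\left(-85 \right)} - x{\left(\left(-3\right) \left(-9\right) \right)} = \left(6 - -85\right) - 2 \left(\left(-3\right) \left(-9\right)\right) \left(-211 - -27\right) = \left(6 + 85\right) - 2 \cdot 27 \left(-211 + 27\right) = 91 - 2 \cdot 27 \left(-184\right) = 91 - -9936 = 91 + 9936 = 10027$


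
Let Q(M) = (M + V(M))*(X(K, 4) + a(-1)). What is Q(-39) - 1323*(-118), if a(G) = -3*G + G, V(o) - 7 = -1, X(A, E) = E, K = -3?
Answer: 155916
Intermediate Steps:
V(o) = 6 (V(o) = 7 - 1 = 6)
a(G) = -2*G
Q(M) = 36 + 6*M (Q(M) = (M + 6)*(4 - 2*(-1)) = (6 + M)*(4 + 2) = (6 + M)*6 = 36 + 6*M)
Q(-39) - 1323*(-118) = (36 + 6*(-39)) - 1323*(-118) = (36 - 234) + 156114 = -198 + 156114 = 155916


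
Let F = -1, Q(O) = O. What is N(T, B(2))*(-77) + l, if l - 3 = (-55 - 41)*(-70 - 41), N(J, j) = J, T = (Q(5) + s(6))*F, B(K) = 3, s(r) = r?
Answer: 11506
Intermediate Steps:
T = -11 (T = (5 + 6)*(-1) = 11*(-1) = -11)
l = 10659 (l = 3 + (-55 - 41)*(-70 - 41) = 3 - 96*(-111) = 3 + 10656 = 10659)
N(T, B(2))*(-77) + l = -11*(-77) + 10659 = 847 + 10659 = 11506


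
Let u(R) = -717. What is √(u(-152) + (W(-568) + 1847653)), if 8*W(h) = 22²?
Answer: √7387986/2 ≈ 1359.0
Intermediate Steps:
W(h) = 121/2 (W(h) = (⅛)*22² = (⅛)*484 = 121/2)
√(u(-152) + (W(-568) + 1847653)) = √(-717 + (121/2 + 1847653)) = √(-717 + 3695427/2) = √(3693993/2) = √7387986/2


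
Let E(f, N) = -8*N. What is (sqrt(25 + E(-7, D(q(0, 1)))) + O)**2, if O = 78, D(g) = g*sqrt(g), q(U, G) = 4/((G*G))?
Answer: (78 + I*sqrt(39))**2 ≈ 6045.0 + 974.22*I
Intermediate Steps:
q(U, G) = 4/G**2 (q(U, G) = 4/(G**2) = 4/G**2)
D(g) = g**(3/2)
(sqrt(25 + E(-7, D(q(0, 1)))) + O)**2 = (sqrt(25 - 8*4**(3/2)) + 78)**2 = (sqrt(25 - 8*8) + 78)**2 = (sqrt(25 - 64) + 78)**2 = (sqrt(-39) + 78)**2 = (I*sqrt(39) + 78)**2 = (78 + I*sqrt(39))**2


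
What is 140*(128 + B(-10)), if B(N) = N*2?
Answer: 15120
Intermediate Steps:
B(N) = 2*N
140*(128 + B(-10)) = 140*(128 + 2*(-10)) = 140*(128 - 20) = 140*108 = 15120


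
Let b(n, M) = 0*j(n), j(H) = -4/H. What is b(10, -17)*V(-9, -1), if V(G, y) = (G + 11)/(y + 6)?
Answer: 0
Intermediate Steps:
b(n, M) = 0 (b(n, M) = 0*(-4/n) = 0)
V(G, y) = (11 + G)/(6 + y)
b(10, -17)*V(-9, -1) = 0*((11 - 9)/(6 - 1)) = 0*(2/5) = 0*((⅕)*2) = 0*(⅖) = 0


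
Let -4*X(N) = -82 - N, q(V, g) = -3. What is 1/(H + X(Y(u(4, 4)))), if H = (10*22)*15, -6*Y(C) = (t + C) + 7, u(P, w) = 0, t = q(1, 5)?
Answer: 3/9961 ≈ 0.00030117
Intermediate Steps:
t = -3
Y(C) = -⅔ - C/6 (Y(C) = -((-3 + C) + 7)/6 = -(4 + C)/6 = -⅔ - C/6)
H = 3300 (H = 220*15 = 3300)
X(N) = 41/2 + N/4 (X(N) = -(-82 - N)/4 = 41/2 + N/4)
1/(H + X(Y(u(4, 4)))) = 1/(3300 + (41/2 + (-⅔ - ⅙*0)/4)) = 1/(3300 + (41/2 + (-⅔ + 0)/4)) = 1/(3300 + (41/2 + (¼)*(-⅔))) = 1/(3300 + (41/2 - ⅙)) = 1/(3300 + 61/3) = 1/(9961/3) = 3/9961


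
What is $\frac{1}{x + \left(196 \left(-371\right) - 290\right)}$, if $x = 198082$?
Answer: $\frac{1}{125076} \approx 7.9951 \cdot 10^{-6}$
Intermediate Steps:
$\frac{1}{x + \left(196 \left(-371\right) - 290\right)} = \frac{1}{198082 + \left(196 \left(-371\right) - 290\right)} = \frac{1}{198082 - 73006} = \frac{1}{125076}$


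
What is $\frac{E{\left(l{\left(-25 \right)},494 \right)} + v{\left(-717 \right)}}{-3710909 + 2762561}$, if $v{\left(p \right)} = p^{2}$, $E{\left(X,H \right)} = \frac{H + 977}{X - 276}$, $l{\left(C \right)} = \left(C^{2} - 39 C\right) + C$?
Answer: $- \frac{333901541}{615952026} \approx -0.54209$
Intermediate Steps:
$l{\left(C \right)} = C^{2} - 38 C$
$E{\left(X,H \right)} = \frac{977 + H}{-276 + X}$
$\frac{E{\left(l{\left(-25 \right)},494 \right)} + v{\left(-717 \right)}}{-3710909 + 2762561} = \frac{\frac{977 + 494}{-276 - 25 \left(-38 - 25\right)} + \left(-717\right)^{2}}{-3710909 + 2762561} = \frac{\frac{1}{-276 - -1575} \cdot 1471 + 514089}{-948348} = \left(\frac{1}{-276 + 1575} \cdot 1471 + 514089\right) \left(- \frac{1}{948348}\right) = \left(\frac{1}{1299} \cdot 1471 + 514089\right) \left(- \frac{1}{948348}\right) = \left(\frac{1471}{1299} + 514089\right) \left(- \frac{1}{948348}\right) = \frac{667803082}{1299} \left(- \frac{1}{948348}\right) = - \frac{333901541}{615952026}$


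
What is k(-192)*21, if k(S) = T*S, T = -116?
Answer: 467712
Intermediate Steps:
k(S) = -116*S
k(-192)*21 = -116*(-192)*21 = 22272*21 = 467712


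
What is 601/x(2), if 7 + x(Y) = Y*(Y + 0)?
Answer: -601/3 ≈ -200.33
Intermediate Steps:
x(Y) = -7 + Y² (x(Y) = -7 + Y*(Y + 0) = -7 + Y*Y = -7 + Y²)
601/x(2) = 601/(-7 + 2²) = 601/(-7 + 4) = 601/(-3) = 601*(-⅓) = -601/3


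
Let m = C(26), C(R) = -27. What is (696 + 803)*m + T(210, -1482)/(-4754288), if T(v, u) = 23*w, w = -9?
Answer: -192420298017/4754288 ≈ -40473.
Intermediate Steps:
m = -27
T(v, u) = -207 (T(v, u) = 23*(-9) = -207)
(696 + 803)*m + T(210, -1482)/(-4754288) = (696 + 803)*(-27) - 207/(-4754288) = 1499*(-27) - 207*(-1/4754288) = -40473 + 207/4754288 = -192420298017/4754288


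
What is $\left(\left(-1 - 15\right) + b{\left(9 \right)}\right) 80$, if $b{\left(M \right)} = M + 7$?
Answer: $0$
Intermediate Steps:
$b{\left(M \right)} = 7 + M$
$\left(\left(-1 - 15\right) + b{\left(9 \right)}\right) 80 = \left(\left(-1 - 15\right) + \left(7 + 9\right)\right) 80 = \left(\left(-1 - 15\right) + 16\right) 80 = \left(-16 + 16\right) 80 = 0 \cdot 80 = 0$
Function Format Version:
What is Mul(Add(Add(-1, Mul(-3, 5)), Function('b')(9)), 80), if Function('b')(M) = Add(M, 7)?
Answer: 0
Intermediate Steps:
Function('b')(M) = Add(7, M)
Mul(Add(Add(-1, Mul(-3, 5)), Function('b')(9)), 80) = Mul(Add(Add(-1, Mul(-3, 5)), Add(7, 9)), 80) = Mul(Add(Add(-1, -15), 16), 80) = Mul(Add(-16, 16), 80) = Mul(0, 80) = 0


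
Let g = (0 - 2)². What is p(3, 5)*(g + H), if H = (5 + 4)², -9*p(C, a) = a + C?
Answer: -680/9 ≈ -75.556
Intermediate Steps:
g = 4 (g = (-2)² = 4)
p(C, a) = -C/9 - a/9 (p(C, a) = -(a + C)/9 = -(C + a)/9 = -C/9 - a/9)
H = 81 (H = 9² = 81)
p(3, 5)*(g + H) = (-⅑*3 - ⅑*5)*(4 + 81) = (-⅓ - 5/9)*85 = -8/9*85 = -680/9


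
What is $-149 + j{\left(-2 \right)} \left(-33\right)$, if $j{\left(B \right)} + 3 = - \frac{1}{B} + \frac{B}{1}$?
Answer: $- \frac{1}{2} \approx -0.5$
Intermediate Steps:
$j{\left(B \right)} = -3 + B - \frac{1}{B}$ ($j{\left(B \right)} = -3 + \left(- \frac{1}{B} + \frac{B}{1}\right) = -3 + \left(- \frac{1}{B} + B 1\right) = -3 + \left(- \frac{1}{B} + B\right) = -3 + \left(B - \frac{1}{B}\right) = -3 + B - \frac{1}{B}$)
$-149 + j{\left(-2 \right)} \left(-33\right) = -149 + \left(-3 - 2 - \frac{1}{-2}\right) \left(-33\right) = -149 + \left(-3 - 2 - - \frac{1}{2}\right) \left(-33\right) = -149 + \left(-3 - 2 + \frac{1}{2}\right) \left(-33\right) = -149 - - \frac{297}{2} = -149 + \frac{297}{2} = - \frac{1}{2}$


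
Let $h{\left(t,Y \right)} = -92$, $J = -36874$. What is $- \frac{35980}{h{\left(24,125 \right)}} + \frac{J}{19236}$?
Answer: $\frac{86089859}{221214} \approx 389.17$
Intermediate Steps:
$- \frac{35980}{h{\left(24,125 \right)}} + \frac{J}{19236} = - \frac{35980}{-92} - \frac{36874}{19236} = \left(-35980\right) \left(- \frac{1}{92}\right) - \frac{18437}{9618} = \frac{8995}{23} - \frac{18437}{9618} = \frac{86089859}{221214}$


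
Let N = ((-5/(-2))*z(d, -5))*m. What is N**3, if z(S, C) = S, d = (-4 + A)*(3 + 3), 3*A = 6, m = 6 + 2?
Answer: -13824000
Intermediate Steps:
m = 8
A = 2 (A = (1/3)*6 = 2)
d = -12 (d = (-4 + 2)*(3 + 3) = -2*6 = -12)
N = -240 (N = (-5/(-2)*(-12))*8 = (-5*(-1/2)*(-12))*8 = ((5/2)*(-12))*8 = -30*8 = -240)
N**3 = (-240)**3 = -13824000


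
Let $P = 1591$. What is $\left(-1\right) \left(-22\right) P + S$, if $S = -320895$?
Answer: $-285893$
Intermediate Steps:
$\left(-1\right) \left(-22\right) P + S = \left(-1\right) \left(-22\right) 1591 - 320895 = 22 \cdot 1591 - 320895 = 35002 - 320895 = -285893$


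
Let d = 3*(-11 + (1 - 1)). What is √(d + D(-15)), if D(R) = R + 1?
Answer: I*√47 ≈ 6.8557*I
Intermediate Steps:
D(R) = 1 + R
d = -33 (d = 3*(-11 + 0) = 3*(-11) = -33)
√(d + D(-15)) = √(-33 + (1 - 15)) = √(-33 - 14) = √(-47) = I*√47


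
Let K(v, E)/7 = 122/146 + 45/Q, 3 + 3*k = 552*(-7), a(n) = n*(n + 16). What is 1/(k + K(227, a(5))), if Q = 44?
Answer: -3212/4098485 ≈ -0.00078370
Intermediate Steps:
a(n) = n*(16 + n)
k = -1289 (k = -1 + (552*(-7))/3 = -1 + (1/3)*(-3864) = -1 - 1288 = -1289)
K(v, E) = 41783/3212 (K(v, E) = 7*(122/146 + 45/44) = 7*(122*(1/146) + 45*(1/44)) = 7*(61/73 + 45/44) = 7*(5969/3212) = 41783/3212)
1/(k + K(227, a(5))) = 1/(-1289 + 41783/3212) = 1/(-4098485/3212) = -3212/4098485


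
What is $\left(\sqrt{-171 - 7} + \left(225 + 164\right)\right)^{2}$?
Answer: $\left(389 + i \sqrt{178}\right)^{2} \approx 1.5114 \cdot 10^{5} + 10380.0 i$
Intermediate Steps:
$\left(\sqrt{-171 - 7} + \left(225 + 164\right)\right)^{2} = \left(\sqrt{-178} + 389\right)^{2} = \left(i \sqrt{178} + 389\right)^{2} = \left(389 + i \sqrt{178}\right)^{2}$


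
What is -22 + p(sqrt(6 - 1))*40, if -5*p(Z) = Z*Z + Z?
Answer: -62 - 8*sqrt(5) ≈ -79.889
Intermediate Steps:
p(Z) = -Z/5 - Z**2/5 (p(Z) = -(Z*Z + Z)/5 = -(Z**2 + Z)/5 = -(Z + Z**2)/5 = -Z/5 - Z**2/5)
-22 + p(sqrt(6 - 1))*40 = -22 - sqrt(6 - 1)*(1 + sqrt(6 - 1))/5*40 = -22 - sqrt(5)*(1 + sqrt(5))/5*40 = -22 - 8*sqrt(5)*(1 + sqrt(5))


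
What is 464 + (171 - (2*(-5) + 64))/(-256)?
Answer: 118667/256 ≈ 463.54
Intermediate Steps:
464 + (171 - (2*(-5) + 64))/(-256) = 464 + (171 - (-10 + 64))*(-1/256) = 464 + (171 - 1*54)*(-1/256) = 464 + (171 - 54)*(-1/256) = 464 + 117*(-1/256) = 464 - 117/256 = 118667/256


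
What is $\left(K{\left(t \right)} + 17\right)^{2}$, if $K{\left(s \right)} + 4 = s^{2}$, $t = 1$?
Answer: $196$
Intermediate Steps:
$K{\left(s \right)} = -4 + s^{2}$
$\left(K{\left(t \right)} + 17\right)^{2} = \left(\left(-4 + 1^{2}\right) + 17\right)^{2} = \left(\left(-4 + 1\right) + 17\right)^{2} = \left(-3 + 17\right)^{2} = 14^{2} = 196$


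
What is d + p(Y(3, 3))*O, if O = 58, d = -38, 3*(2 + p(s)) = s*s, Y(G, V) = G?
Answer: 20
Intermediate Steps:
p(s) = -2 + s²/3 (p(s) = -2 + (s*s)/3 = -2 + s²/3)
d + p(Y(3, 3))*O = -38 + (-2 + (⅓)*3²)*58 = -38 + (-2 + (⅓)*9)*58 = -38 + (-2 + 3)*58 = -38 + 1*58 = -38 + 58 = 20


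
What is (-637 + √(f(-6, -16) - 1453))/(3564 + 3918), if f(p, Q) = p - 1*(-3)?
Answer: -637/7482 + 2*I*√91/3741 ≈ -0.085138 + 0.0050999*I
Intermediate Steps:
f(p, Q) = 3 + p (f(p, Q) = p + 3 = 3 + p)
(-637 + √(f(-6, -16) - 1453))/(3564 + 3918) = (-637 + √((3 - 6) - 1453))/(3564 + 3918) = (-637 + √(-3 - 1453))/7482 = (-637 + √(-1456))*(1/7482) = (-637 + 4*I*√91)*(1/7482) = -637/7482 + 2*I*√91/3741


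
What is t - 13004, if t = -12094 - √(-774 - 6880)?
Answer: -25098 - I*√7654 ≈ -25098.0 - 87.487*I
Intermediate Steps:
t = -12094 - I*√7654 (t = -12094 - √(-7654) = -12094 - I*√7654 ≈ -12094.0 - 87.487*I)
t - 13004 = (-12094 - I*√7654) - 13004 = -25098 - I*√7654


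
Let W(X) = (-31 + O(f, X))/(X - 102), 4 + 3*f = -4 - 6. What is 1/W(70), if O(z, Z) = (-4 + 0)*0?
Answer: 32/31 ≈ 1.0323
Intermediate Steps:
f = -14/3 (f = -4/3 + (-4 - 6)/3 = -4/3 + (⅓)*(-10) = -4/3 - 10/3 = -14/3 ≈ -4.6667)
O(z, Z) = 0 (O(z, Z) = -4*0 = 0)
W(X) = -31/(-102 + X) (W(X) = (-31 + 0)/(X - 102) = -31/(-102 + X))
1/W(70) = 1/(-31/(-102 + 70)) = 1/(-31/(-32)) = 1/(-31*(-1/32)) = 1/(31/32) = 32/31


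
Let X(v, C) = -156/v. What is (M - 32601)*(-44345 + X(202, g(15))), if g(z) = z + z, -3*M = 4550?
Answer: 458431205819/303 ≈ 1.5130e+9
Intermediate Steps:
M = -4550/3 (M = -1/3*4550 = -4550/3 ≈ -1516.7)
g(z) = 2*z
(M - 32601)*(-44345 + X(202, g(15))) = (-4550/3 - 32601)*(-44345 - 156/202) = -102353*(-44345 - 156*1/202)/3 = -102353*(-44345 - 78/101)/3 = -102353/3*(-4478923/101) = 458431205819/303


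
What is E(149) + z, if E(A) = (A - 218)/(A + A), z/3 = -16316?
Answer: -14586573/298 ≈ -48948.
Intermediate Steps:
z = -48948 (z = 3*(-16316) = -48948)
E(A) = (-218 + A)/(2*A) (E(A) = (-218 + A)/((2*A)) = (-218 + A)*(1/(2*A)) = (-218 + A)/(2*A))
E(149) + z = (½)*(-218 + 149)/149 - 48948 = (½)*(1/149)*(-69) - 48948 = -69/298 - 48948 = -14586573/298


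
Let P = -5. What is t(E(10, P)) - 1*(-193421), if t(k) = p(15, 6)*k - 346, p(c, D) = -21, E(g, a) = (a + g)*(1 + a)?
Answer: 193495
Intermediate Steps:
E(g, a) = (1 + a)*(a + g)
t(k) = -346 - 21*k (t(k) = -21*k - 346 = -346 - 21*k)
t(E(10, P)) - 1*(-193421) = (-346 - 21*(-5 + 10 + (-5)² - 5*10)) - 1*(-193421) = (-346 - 21*(-5 + 10 + 25 - 50)) + 193421 = (-346 - 21*(-20)) + 193421 = (-346 + 420) + 193421 = 74 + 193421 = 193495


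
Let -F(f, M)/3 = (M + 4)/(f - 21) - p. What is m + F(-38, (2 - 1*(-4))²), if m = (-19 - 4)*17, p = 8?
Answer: -21533/59 ≈ -364.97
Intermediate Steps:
m = -391 (m = -23*17 = -391)
F(f, M) = 24 - 3*(4 + M)/(-21 + f) (F(f, M) = -3*((M + 4)/(f - 21) - 1*8) = -3*((4 + M)/(-21 + f) - 8) = -3*(-8 + (4 + M)/(-21 + f)) = 24 - 3*(4 + M)/(-21 + f))
m + F(-38, (2 - 1*(-4))²) = -391 + 3*(-172 - (2 - 1*(-4))² + 8*(-38))/(-21 - 38) = -391 + 3*(-172 - (2 + 4)² - 304)/(-59) = -391 + 3*(-1/59)*(-172 - 1*6² - 304) = -391 + 3*(-1/59)*(-172 - 1*36 - 304) = -391 + 3*(-1/59)*(-172 - 36 - 304) = -391 + 3*(-1/59)*(-512) = -391 + 1536/59 = -21533/59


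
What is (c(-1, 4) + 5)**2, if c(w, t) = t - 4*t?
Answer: 49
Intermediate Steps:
c(w, t) = -3*t
(c(-1, 4) + 5)**2 = (-3*4 + 5)**2 = (-12 + 5)**2 = (-7)**2 = 49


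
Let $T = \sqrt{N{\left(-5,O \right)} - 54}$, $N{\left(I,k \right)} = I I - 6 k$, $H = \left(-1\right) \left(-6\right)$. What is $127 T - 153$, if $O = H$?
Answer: $-153 + 127 i \sqrt{65} \approx -153.0 + 1023.9 i$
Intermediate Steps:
$H = 6$
$O = 6$
$N{\left(I,k \right)} = I^{2} - 6 k$
$T = i \sqrt{65}$ ($T = \sqrt{\left(\left(-5\right)^{2} - 36\right) - 54} = \sqrt{\left(25 - 36\right) - 54} = \sqrt{-11 - 54} = \sqrt{-65} = i \sqrt{65} \approx 8.0623 i$)
$127 T - 153 = 127 i \sqrt{65} - 153 = -153 + 127 i \sqrt{65}$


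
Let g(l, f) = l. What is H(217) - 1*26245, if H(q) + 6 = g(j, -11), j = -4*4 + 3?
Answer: -26264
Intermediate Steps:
j = -13 (j = -16 + 3 = -13)
H(q) = -19 (H(q) = -6 - 13 = -19)
H(217) - 1*26245 = -19 - 1*26245 = -19 - 26245 = -26264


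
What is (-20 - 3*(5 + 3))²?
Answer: 1936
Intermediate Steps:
(-20 - 3*(5 + 3))² = (-20 - 3*8)² = (-20 - 24)² = (-44)² = 1936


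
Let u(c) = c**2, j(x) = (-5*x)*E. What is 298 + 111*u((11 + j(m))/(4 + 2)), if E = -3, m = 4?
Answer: 190093/12 ≈ 15841.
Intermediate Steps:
j(x) = 15*x (j(x) = -5*x*(-3) = 15*x)
298 + 111*u((11 + j(m))/(4 + 2)) = 298 + 111*((11 + 15*4)/(4 + 2))**2 = 298 + 111*((11 + 60)/6)**2 = 298 + 111*(71*(1/6))**2 = 298 + 111*(71/6)**2 = 298 + 111*(5041/36) = 298 + 186517/12 = 190093/12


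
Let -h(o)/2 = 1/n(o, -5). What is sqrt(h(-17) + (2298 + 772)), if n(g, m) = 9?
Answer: 2*sqrt(6907)/3 ≈ 55.406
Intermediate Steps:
h(o) = -2/9
sqrt(h(-17) + (2298 + 772)) = sqrt(-2/9 + (2298 + 772)) = sqrt(-2/9 + 3070) = sqrt(27628/9) = 2*sqrt(6907)/3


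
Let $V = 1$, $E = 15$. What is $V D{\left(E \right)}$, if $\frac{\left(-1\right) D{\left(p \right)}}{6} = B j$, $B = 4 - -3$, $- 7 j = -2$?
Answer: $-12$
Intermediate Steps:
$j = \frac{2}{7}$ ($j = \left(- \frac{1}{7}\right) \left(-2\right) = \frac{2}{7} \approx 0.28571$)
$B = 7$ ($B = 4 + 3 = 7$)
$D{\left(p \right)} = -12$ ($D{\left(p \right)} = - 6 \cdot 7 \cdot \frac{2}{7} = \left(-6\right) 2 = -12$)
$V D{\left(E \right)} = 1 \left(-12\right) = -12$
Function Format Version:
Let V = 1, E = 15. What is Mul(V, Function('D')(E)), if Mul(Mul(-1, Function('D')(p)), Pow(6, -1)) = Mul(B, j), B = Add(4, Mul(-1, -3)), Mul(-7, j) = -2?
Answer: -12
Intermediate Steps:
j = Rational(2, 7) (j = Mul(Rational(-1, 7), -2) = Rational(2, 7) ≈ 0.28571)
B = 7 (B = Add(4, 3) = 7)
Function('D')(p) = -12 (Function('D')(p) = Mul(-6, Mul(7, Rational(2, 7))) = Mul(-6, 2) = -12)
Mul(V, Function('D')(E)) = Mul(1, -12) = -12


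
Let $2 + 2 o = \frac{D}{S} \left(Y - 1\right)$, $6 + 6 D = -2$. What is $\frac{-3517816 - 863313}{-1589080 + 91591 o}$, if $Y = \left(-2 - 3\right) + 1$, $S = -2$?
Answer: $\frac{13143387}{5499968} \approx 2.3897$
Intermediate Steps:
$D = - \frac{4}{3}$ ($D = -1 + \frac{1}{6} \left(-2\right) = -1 - \frac{1}{3} = - \frac{4}{3} \approx -1.3333$)
$Y = -4$ ($Y = -5 + 1 = -4$)
$o = - \frac{8}{3}$ ($o = -1 + \frac{- \frac{4}{3 \left(-2\right)} \left(-4 - 1\right)}{2} = -1 + \frac{\left(- \frac{4}{3}\right) \left(- \frac{1}{2}\right) \left(-5\right)}{2} = -1 + \frac{\frac{2}{3} \left(-5\right)}{2} = -1 + \frac{1}{2} \left(- \frac{10}{3}\right) = -1 - \frac{5}{3} = - \frac{8}{3} \approx -2.6667$)
$\frac{-3517816 - 863313}{-1589080 + 91591 o} = \frac{-3517816 - 863313}{-1589080 + 91591 \left(- \frac{8}{3}\right)} = - \frac{4381129}{-1589080 - \frac{732728}{3}} = - \frac{4381129}{- \frac{5499968}{3}} = \left(-4381129\right) \left(- \frac{3}{5499968}\right) = \frac{13143387}{5499968}$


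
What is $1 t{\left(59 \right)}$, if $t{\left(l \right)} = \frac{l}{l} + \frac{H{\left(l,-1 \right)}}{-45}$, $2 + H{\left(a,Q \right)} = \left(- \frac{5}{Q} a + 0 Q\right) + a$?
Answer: $- \frac{307}{45} \approx -6.8222$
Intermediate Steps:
$H{\left(a,Q \right)} = -2 + a - \frac{5 a}{Q}$ ($H{\left(a,Q \right)} = -2 + \left(\left(- \frac{5}{Q} a + 0 Q\right) + a\right) = -2 + \left(\left(- \frac{5 a}{Q} + 0\right) + a\right) = -2 + \left(- \frac{5 a}{Q} + a\right) = -2 + \left(a - \frac{5 a}{Q}\right) = -2 + a - \frac{5 a}{Q}$)
$t{\left(l \right)} = \frac{47}{45} - \frac{2 l}{15}$ ($t{\left(l \right)} = \frac{l}{l} + \frac{-2 + l - \frac{5 l}{-1}}{-45} = 1 + \left(-2 + l - 5 l \left(-1\right)\right) \left(- \frac{1}{45}\right) = 1 + \left(-2 + l + 5 l\right) \left(- \frac{1}{45}\right) = 1 + \left(-2 + 6 l\right) \left(- \frac{1}{45}\right) = 1 - \left(- \frac{2}{45} + \frac{2 l}{15}\right) = \frac{47}{45} - \frac{2 l}{15}$)
$1 t{\left(59 \right)} = 1 \left(\frac{47}{45} - \frac{118}{15}\right) = 1 \left(- \frac{307}{45}\right) = - \frac{307}{45}$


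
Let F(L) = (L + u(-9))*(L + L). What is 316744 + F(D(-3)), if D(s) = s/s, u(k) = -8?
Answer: 316730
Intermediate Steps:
D(s) = 1
F(L) = 2*L*(-8 + L) (F(L) = (L - 8)*(L + L) = (-8 + L)*(2*L) = 2*L*(-8 + L))
316744 + F(D(-3)) = 316744 + 2*1*(-8 + 1) = 316744 + 2*1*(-7) = 316744 - 14 = 316730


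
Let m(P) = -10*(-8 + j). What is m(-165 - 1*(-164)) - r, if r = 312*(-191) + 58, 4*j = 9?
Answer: 119183/2 ≈ 59592.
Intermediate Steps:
j = 9/4 (j = (¼)*9 = 9/4 ≈ 2.2500)
m(P) = 115/2 (m(P) = -10*(-8 + 9/4) = -10*(-23/4) = 115/2)
r = -59534 (r = -59592 + 58 = -59534)
m(-165 - 1*(-164)) - r = 115/2 - 1*(-59534) = 115/2 + 59534 = 119183/2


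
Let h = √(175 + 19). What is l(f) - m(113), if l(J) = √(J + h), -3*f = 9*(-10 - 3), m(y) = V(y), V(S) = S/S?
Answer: -1 + √(39 + √194) ≈ 6.2752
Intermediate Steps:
V(S) = 1
m(y) = 1
h = √194 ≈ 13.928
f = 39 (f = -3*(-10 - 3) = -3*(-13) = -⅓*(-117) = 39)
l(J) = √(J + √194)
l(f) - m(113) = √(39 + √194) - 1*1 = √(39 + √194) - 1 = -1 + √(39 + √194)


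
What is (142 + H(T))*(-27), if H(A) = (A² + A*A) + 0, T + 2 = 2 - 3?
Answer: -4320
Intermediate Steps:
T = -3 (T = -2 + (2 - 3) = -2 - 1 = -3)
H(A) = 2*A² (H(A) = (A² + A²) + 0 = 2*A² + 0 = 2*A²)
(142 + H(T))*(-27) = (142 + 2*(-3)²)*(-27) = (142 + 2*9)*(-27) = (142 + 18)*(-27) = 160*(-27) = -4320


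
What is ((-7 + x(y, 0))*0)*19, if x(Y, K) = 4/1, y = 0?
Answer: 0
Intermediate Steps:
x(Y, K) = 4 (x(Y, K) = 4*1 = 4)
((-7 + x(y, 0))*0)*19 = ((-7 + 4)*0)*19 = -3*0*19 = 0*19 = 0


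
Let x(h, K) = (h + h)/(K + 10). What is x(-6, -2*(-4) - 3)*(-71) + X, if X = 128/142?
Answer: 20484/355 ≈ 57.701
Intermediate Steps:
x(h, K) = 2*h/(10 + K) (x(h, K) = (2*h)/(10 + K) = 2*h/(10 + K))
X = 64/71 (X = 128*(1/142) = 64/71 ≈ 0.90141)
x(-6, -2*(-4) - 3)*(-71) + X = (2*(-6)/(10 + (-2*(-4) - 3)))*(-71) + 64/71 = (2*(-6)/(10 + (8 - 3)))*(-71) + 64/71 = (2*(-6)/(10 + 5))*(-71) + 64/71 = (2*(-6)/15)*(-71) + 64/71 = (2*(-6)*(1/15))*(-71) + 64/71 = -4/5*(-71) + 64/71 = 284/5 + 64/71 = 20484/355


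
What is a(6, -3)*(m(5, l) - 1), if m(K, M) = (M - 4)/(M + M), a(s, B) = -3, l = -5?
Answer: 3/10 ≈ 0.30000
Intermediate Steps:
m(K, M) = (-4 + M)/(2*M) (m(K, M) = (-4 + M)/((2*M)) = (-4 + M)*(1/(2*M)) = (-4 + M)/(2*M))
a(6, -3)*(m(5, l) - 1) = -3*((½)*(-4 - 5)/(-5) - 1) = -3*((½)*(-⅕)*(-9) - 1) = -3*(9/10 - 1) = -3*(-⅒) = 3/10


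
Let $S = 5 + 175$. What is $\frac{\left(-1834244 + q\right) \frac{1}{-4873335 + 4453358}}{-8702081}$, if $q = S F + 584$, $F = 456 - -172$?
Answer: $- \frac{1720620}{3654673872137} \approx -4.708 \cdot 10^{-7}$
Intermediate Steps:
$S = 180$
$F = 628$ ($F = 456 + 172 = 628$)
$q = 113624$ ($q = 180 \cdot 628 + 584 = 113040 + 584 = 113624$)
$\frac{\left(-1834244 + q\right) \frac{1}{-4873335 + 4453358}}{-8702081} = \frac{\left(-1834244 + 113624\right) \frac{1}{-4873335 + 4453358}}{-8702081} = - \frac{1720620}{-419977} \left(- \frac{1}{8702081}\right) = \left(-1720620\right) \left(- \frac{1}{419977}\right) \left(- \frac{1}{8702081}\right) = \frac{1720620}{419977} \left(- \frac{1}{8702081}\right) = - \frac{1720620}{3654673872137}$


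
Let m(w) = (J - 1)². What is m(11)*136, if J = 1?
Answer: 0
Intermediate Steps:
m(w) = 0 (m(w) = (1 - 1)² = 0² = 0)
m(11)*136 = 0*136 = 0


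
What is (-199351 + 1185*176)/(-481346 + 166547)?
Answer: -9209/314799 ≈ -0.029254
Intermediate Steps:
(-199351 + 1185*176)/(-481346 + 166547) = (-199351 + 208560)/(-314799) = 9209*(-1/314799) = -9209/314799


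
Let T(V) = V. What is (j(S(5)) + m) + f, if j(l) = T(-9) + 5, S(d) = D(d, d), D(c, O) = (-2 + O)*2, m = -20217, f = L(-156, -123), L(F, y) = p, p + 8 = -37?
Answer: -20266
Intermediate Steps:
p = -45 (p = -8 - 37 = -45)
L(F, y) = -45
f = -45
D(c, O) = -4 + 2*O
S(d) = -4 + 2*d
j(l) = -4 (j(l) = -9 + 5 = -4)
(j(S(5)) + m) + f = (-4 - 20217) - 45 = -20221 - 45 = -20266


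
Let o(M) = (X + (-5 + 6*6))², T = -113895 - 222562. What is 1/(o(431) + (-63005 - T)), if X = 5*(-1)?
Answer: 1/274128 ≈ 3.6479e-6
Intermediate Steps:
X = -5
T = -336457
o(M) = 676 (o(M) = (-5 + (-5 + 6*6))² = (-5 + (-5 + 36))² = (-5 + 31)² = 26² = 676)
1/(o(431) + (-63005 - T)) = 1/(676 + (-63005 - 1*(-336457))) = 1/(676 + (-63005 + 336457)) = 1/(676 + 273452) = 1/274128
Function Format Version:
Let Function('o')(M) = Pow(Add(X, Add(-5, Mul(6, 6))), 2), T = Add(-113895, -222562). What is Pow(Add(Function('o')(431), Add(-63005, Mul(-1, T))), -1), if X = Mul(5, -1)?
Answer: Rational(1, 274128) ≈ 3.6479e-6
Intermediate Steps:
X = -5
T = -336457
Function('o')(M) = 676 (Function('o')(M) = Pow(Add(-5, Add(-5, Mul(6, 6))), 2) = Pow(Add(-5, Add(-5, 36)), 2) = Pow(Add(-5, 31), 2) = Pow(26, 2) = 676)
Pow(Add(Function('o')(431), Add(-63005, Mul(-1, T))), -1) = Pow(Add(676, Add(-63005, Mul(-1, -336457))), -1) = Pow(Add(676, Add(-63005, 336457)), -1) = Pow(Add(676, 273452), -1) = Pow(274128, -1) = Rational(1, 274128)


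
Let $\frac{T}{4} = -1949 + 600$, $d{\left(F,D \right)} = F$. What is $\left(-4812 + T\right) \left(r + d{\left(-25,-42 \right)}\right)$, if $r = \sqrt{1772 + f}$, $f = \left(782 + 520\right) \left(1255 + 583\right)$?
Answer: $255200 - 40832 \sqrt{149678} \approx -1.5542 \cdot 10^{7}$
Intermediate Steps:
$f = 2393076$ ($f = 1302 \cdot 1838 = 2393076$)
$T = -5396$ ($T = 4 \left(-1949 + 600\right) = 4 \left(-1349\right) = -5396$)
$r = 4 \sqrt{149678}$ ($r = \sqrt{1772 + 2393076} = \sqrt{2394848} = 4 \sqrt{149678} \approx 1547.5$)
$\left(-4812 + T\right) \left(r + d{\left(-25,-42 \right)}\right) = \left(-4812 - 5396\right) \left(4 \sqrt{149678} - 25\right) = - 10208 \left(-25 + 4 \sqrt{149678}\right) = 255200 - 40832 \sqrt{149678}$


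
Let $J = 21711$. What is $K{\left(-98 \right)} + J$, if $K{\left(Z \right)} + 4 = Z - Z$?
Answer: $21707$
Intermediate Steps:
$K{\left(Z \right)} = -4$ ($K{\left(Z \right)} = -4 + \left(Z - Z\right) = -4 + 0 = -4$)
$K{\left(-98 \right)} + J = -4 + 21711 = 21707$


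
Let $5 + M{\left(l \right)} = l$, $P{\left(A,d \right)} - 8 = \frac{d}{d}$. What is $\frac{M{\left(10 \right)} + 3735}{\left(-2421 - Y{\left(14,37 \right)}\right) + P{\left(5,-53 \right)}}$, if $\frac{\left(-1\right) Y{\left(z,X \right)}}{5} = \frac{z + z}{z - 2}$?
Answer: $- \frac{11220}{7201} \approx -1.5581$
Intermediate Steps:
$P{\left(A,d \right)} = 9$ ($P{\left(A,d \right)} = 8 + \frac{d}{d} = 8 + 1 = 9$)
$M{\left(l \right)} = -5 + l$
$Y{\left(z,X \right)} = - \frac{10 z}{-2 + z}$ ($Y{\left(z,X \right)} = - 5 \frac{z + z}{z - 2} = - 5 \frac{2 z}{-2 + z} = - \frac{10 z}{-2 + z}$)
$\frac{M{\left(10 \right)} + 3735}{\left(-2421 - Y{\left(14,37 \right)}\right) + P{\left(5,-53 \right)}} = \frac{\left(-5 + 10\right) + 3735}{\left(-2421 - \left(-10\right) 14 \frac{1}{-2 + 14}\right) + 9} = \frac{5 + 3735}{\left(-2421 - \left(-10\right) 14 \cdot \frac{1}{12}\right) + 9} = \frac{3740}{\left(-2421 - \left(-10\right) 14 \cdot \frac{1}{12}\right) + 9} = \frac{3740}{\left(-2421 - - \frac{35}{3}\right) + 9} = \frac{3740}{\left(-2421 + \frac{35}{3}\right) + 9} = \frac{3740}{- \frac{7228}{3} + 9} = \frac{3740}{- \frac{7201}{3}} = 3740 \left(- \frac{3}{7201}\right) = - \frac{11220}{7201}$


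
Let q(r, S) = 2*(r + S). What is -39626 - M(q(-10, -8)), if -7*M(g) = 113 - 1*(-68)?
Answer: -277201/7 ≈ -39600.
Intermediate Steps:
q(r, S) = 2*S + 2*r (q(r, S) = 2*(S + r) = 2*S + 2*r)
M(g) = -181/7 (M(g) = -(113 - 1*(-68))/7 = -(113 + 68)/7 = -⅐*181 = -181/7)
-39626 - M(q(-10, -8)) = -39626 - 1*(-181/7) = -39626 + 181/7 = -277201/7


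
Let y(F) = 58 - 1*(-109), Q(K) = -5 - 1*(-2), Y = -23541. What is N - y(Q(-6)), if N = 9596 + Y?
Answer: -14112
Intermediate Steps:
N = -13945 (N = 9596 - 23541 = -13945)
Q(K) = -3 (Q(K) = -5 + 2 = -3)
y(F) = 167 (y(F) = 58 + 109 = 167)
N - y(Q(-6)) = -13945 - 1*167 = -13945 - 167 = -14112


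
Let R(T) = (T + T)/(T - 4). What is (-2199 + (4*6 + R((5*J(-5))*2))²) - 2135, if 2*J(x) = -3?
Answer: -1328378/361 ≈ -3679.7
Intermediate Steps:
J(x) = -3/2 (J(x) = (½)*(-3) = -3/2)
R(T) = 2*T/(-4 + T) (R(T) = (2*T)/(-4 + T) = 2*T/(-4 + T))
(-2199 + (4*6 + R((5*J(-5))*2))²) - 2135 = (-2199 + (4*6 + 2*((5*(-3/2))*2)/(-4 + (5*(-3/2))*2))²) - 2135 = (-2199 + (24 + 2*(-15/2*2)/(-4 - 15/2*2))²) - 2135 = (-2199 + (24 + 2*(-15)/(-4 - 15))²) - 2135 = (-2199 + (24 + 2*(-15)/(-19))²) - 2135 = (-2199 + (24 + 2*(-15)*(-1/19))²) - 2135 = (-2199 + (24 + 30/19)²) - 2135 = (-2199 + (486/19)²) - 2135 = (-2199 + 236196/361) - 2135 = -557643/361 - 2135 = -1328378/361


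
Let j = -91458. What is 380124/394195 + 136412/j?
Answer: -9503773774/18026143155 ≈ -0.52722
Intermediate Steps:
380124/394195 + 136412/j = 380124/394195 + 136412/(-91458) = 380124*(1/394195) + 136412*(-1/91458) = 380124/394195 - 68206/45729 = -9503773774/18026143155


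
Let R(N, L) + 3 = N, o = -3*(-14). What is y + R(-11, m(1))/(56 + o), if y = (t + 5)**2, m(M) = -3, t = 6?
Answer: 846/7 ≈ 120.86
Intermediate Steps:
y = 121 (y = (6 + 5)**2 = 11**2 = 121)
o = 42
R(N, L) = -3 + N
y + R(-11, m(1))/(56 + o) = 121 + (-3 - 11)/(56 + 42) = 121 - 14/98 = 121 + (1/98)*(-14) = 121 - 1/7 = 846/7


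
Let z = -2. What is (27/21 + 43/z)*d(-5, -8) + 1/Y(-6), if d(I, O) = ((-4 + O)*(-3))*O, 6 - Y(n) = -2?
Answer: 326023/56 ≈ 5821.8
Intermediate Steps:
Y(n) = 8 (Y(n) = 6 - 1*(-2) = 6 + 2 = 8)
d(I, O) = O*(12 - 3*O) (d(I, O) = (12 - 3*O)*O = O*(12 - 3*O))
(27/21 + 43/z)*d(-5, -8) + 1/Y(-6) = (27/21 + 43/(-2))*(3*(-8)*(4 - 1*(-8))) + 1/8 = (27*(1/21) + 43*(-½))*(3*(-8)*(4 + 8)) + ⅛ = (9/7 - 43/2)*(3*(-8)*12) + ⅛ = -283/14*(-288) + ⅛ = 40752/7 + ⅛ = 326023/56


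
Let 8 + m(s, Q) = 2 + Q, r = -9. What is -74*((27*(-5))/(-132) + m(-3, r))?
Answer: 22755/22 ≈ 1034.3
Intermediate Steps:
m(s, Q) = -6 + Q (m(s, Q) = -8 + (2 + Q) = -6 + Q)
-74*((27*(-5))/(-132) + m(-3, r)) = -74*((27*(-5))/(-132) + (-6 - 9)) = -74*(-135*(-1/132) - 15) = -74*(45/44 - 15) = -74*(-615/44) = 22755/22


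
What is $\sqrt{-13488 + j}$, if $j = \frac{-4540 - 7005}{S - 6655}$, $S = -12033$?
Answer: $\frac{i \sqrt{18399810527}}{1168} \approx 116.14 i$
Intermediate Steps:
$j = \frac{11545}{18688}$ ($j = \frac{-4540 - 7005}{-12033 - 6655} = - \frac{11545}{-18688} = \left(-11545\right) \left(- \frac{1}{18688}\right) = \frac{11545}{18688} \approx 0.61778$)
$\sqrt{-13488 + j} = \sqrt{-13488 + \frac{11545}{18688}} = \sqrt{- \frac{252052199}{18688}} = \frac{i \sqrt{18399810527}}{1168}$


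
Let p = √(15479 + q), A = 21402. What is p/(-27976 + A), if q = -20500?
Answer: -I*√5021/6574 ≈ -0.010779*I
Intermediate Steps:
p = I*√5021 (p = √(15479 - 20500) = √(-5021) = I*√5021 ≈ 70.859*I)
p/(-27976 + A) = (I*√5021)/(-27976 + 21402) = (I*√5021)/(-6574) = (I*√5021)*(-1/6574) = -I*√5021/6574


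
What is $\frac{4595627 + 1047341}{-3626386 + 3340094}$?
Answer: $- \frac{1410742}{71573} \approx -19.711$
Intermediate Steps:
$\frac{4595627 + 1047341}{-3626386 + 3340094} = \frac{5642968}{-286292} = 5642968 \left(- \frac{1}{286292}\right) = - \frac{1410742}{71573}$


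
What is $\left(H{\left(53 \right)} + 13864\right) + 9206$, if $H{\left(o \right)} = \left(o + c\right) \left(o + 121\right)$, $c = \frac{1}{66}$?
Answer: $\frac{355241}{11} \approx 32295.0$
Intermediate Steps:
$c = \frac{1}{66} \approx 0.015152$
$H{\left(o \right)} = \left(121 + o\right) \left(\frac{1}{66} + o\right)$ ($H{\left(o \right)} = \left(o + \frac{1}{66}\right) \left(o + 121\right) = \left(\frac{1}{66} + o\right) \left(121 + o\right) = \left(121 + o\right) \left(\frac{1}{66} + o\right)$)
$\left(H{\left(53 \right)} + 13864\right) + 9206 = \left(\left(\frac{11}{6} + 53^{2} + \frac{7987}{66} \cdot 53\right) + 13864\right) + 9206 = \left(\left(\frac{11}{6} + 2809 + \frac{423311}{66}\right) + 13864\right) + 9206 = \left(\frac{101471}{11} + 13864\right) + 9206 = \frac{253975}{11} + 9206 = \frac{355241}{11}$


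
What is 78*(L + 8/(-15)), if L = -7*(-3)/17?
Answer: 4654/85 ≈ 54.753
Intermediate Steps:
L = 21/17 (L = 21*(1/17) = 21/17 ≈ 1.2353)
78*(L + 8/(-15)) = 78*(21/17 + 8/(-15)) = 78*(21/17 + 8*(-1/15)) = 78*(21/17 - 8/15) = 78*(179/255) = 4654/85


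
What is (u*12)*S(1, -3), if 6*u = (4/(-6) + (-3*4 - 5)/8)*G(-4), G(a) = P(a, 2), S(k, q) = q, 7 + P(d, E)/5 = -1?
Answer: -670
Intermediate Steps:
P(d, E) = -40 (P(d, E) = -35 + 5*(-1) = -35 - 5 = -40)
G(a) = -40
u = 335/18 (u = ((4/(-6) + (-3*4 - 5)/8)*(-40))/6 = ((4*(-1/6) + (-12 - 5)*(1/8))*(-40))/6 = ((-2/3 - 17*1/8)*(-40))/6 = ((-2/3 - 17/8)*(-40))/6 = (-67/24*(-40))/6 = (1/6)*(335/3) = 335/18 ≈ 18.611)
(u*12)*S(1, -3) = ((335/18)*12)*(-3) = (670/3)*(-3) = -670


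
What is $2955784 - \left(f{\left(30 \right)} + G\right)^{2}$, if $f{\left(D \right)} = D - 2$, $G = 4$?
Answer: $2954760$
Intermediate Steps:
$f{\left(D \right)} = -2 + D$
$2955784 - \left(f{\left(30 \right)} + G\right)^{2} = 2955784 - \left(\left(-2 + 30\right) + 4\right)^{2} = 2955784 - \left(28 + 4\right)^{2} = 2955784 - 32^{2} = 2955784 - 1024 = 2954760$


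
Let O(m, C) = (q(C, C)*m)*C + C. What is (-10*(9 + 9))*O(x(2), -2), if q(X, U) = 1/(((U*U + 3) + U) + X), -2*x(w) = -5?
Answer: 660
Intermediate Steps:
x(w) = 5/2 (x(w) = -½*(-5) = 5/2)
q(X, U) = 1/(3 + U + X + U²) (q(X, U) = 1/(((U² + 3) + U) + X) = 1/(((3 + U²) + U) + X) = 1/((3 + U + U²) + X) = 1/(3 + U + X + U²))
O(m, C) = C + C*m/(3 + C² + 2*C) (O(m, C) = (m/(3 + C + C + C²))*C + C = (m/(3 + C² + 2*C))*C + C = C*m/(3 + C² + 2*C) + C = C + C*m/(3 + C² + 2*C))
(-10*(9 + 9))*O(x(2), -2) = (-10*(9 + 9))*(-2*(3 + 5/2 + (-2)² + 2*(-2))/(3 + (-2)² + 2*(-2))) = (-10*18)*(-2*(3 + 5/2 + 4 - 4)/(3 + 4 - 4)) = -(-360)*11/(3*2) = -180*(-11/3) = 660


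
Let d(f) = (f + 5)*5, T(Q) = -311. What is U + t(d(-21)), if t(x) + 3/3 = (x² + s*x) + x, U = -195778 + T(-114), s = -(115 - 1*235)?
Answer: -199370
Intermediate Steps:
d(f) = 25 + 5*f (d(f) = (5 + f)*5 = 25 + 5*f)
s = 120 (s = -(115 - 235) = -1*(-120) = 120)
U = -196089 (U = -195778 - 311 = -196089)
t(x) = -1 + x² + 121*x (t(x) = -1 + ((x² + 120*x) + x) = -1 + (x² + 121*x) = -1 + x² + 121*x)
U + t(d(-21)) = -196089 + (-1 + (25 + 5*(-21))² + 121*(25 + 5*(-21))) = -196089 + (-1 + (25 - 105)² + 121*(25 - 105)) = -196089 + (-1 + (-80)² + 121*(-80)) = -196089 + (-1 + 6400 - 9680) = -196089 - 3281 = -199370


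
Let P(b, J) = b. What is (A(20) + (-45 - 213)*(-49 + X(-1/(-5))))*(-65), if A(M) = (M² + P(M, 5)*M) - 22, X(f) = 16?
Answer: -603980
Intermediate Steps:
A(M) = -22 + 2*M² (A(M) = (M² + M*M) - 22 = (M² + M²) - 22 = 2*M² - 22 = -22 + 2*M²)
(A(20) + (-45 - 213)*(-49 + X(-1/(-5))))*(-65) = ((-22 + 2*20²) + (-45 - 213)*(-49 + 16))*(-65) = ((-22 + 2*400) - 258*(-33))*(-65) = ((-22 + 800) + 8514)*(-65) = (778 + 8514)*(-65) = 9292*(-65) = -603980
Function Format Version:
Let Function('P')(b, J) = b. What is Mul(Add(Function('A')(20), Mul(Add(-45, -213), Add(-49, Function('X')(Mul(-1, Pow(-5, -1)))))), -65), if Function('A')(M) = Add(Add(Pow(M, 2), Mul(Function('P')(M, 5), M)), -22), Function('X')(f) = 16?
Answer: -603980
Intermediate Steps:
Function('A')(M) = Add(-22, Mul(2, Pow(M, 2))) (Function('A')(M) = Add(Add(Pow(M, 2), Mul(M, M)), -22) = Add(Add(Pow(M, 2), Pow(M, 2)), -22) = Add(Mul(2, Pow(M, 2)), -22) = Add(-22, Mul(2, Pow(M, 2))))
Mul(Add(Function('A')(20), Mul(Add(-45, -213), Add(-49, Function('X')(Mul(-1, Pow(-5, -1)))))), -65) = Mul(Add(Add(-22, Mul(2, Pow(20, 2))), Mul(Add(-45, -213), Add(-49, 16))), -65) = Mul(Add(Add(-22, Mul(2, 400)), Mul(-258, -33)), -65) = Mul(Add(Add(-22, 800), 8514), -65) = Mul(Add(778, 8514), -65) = Mul(9292, -65) = -603980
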